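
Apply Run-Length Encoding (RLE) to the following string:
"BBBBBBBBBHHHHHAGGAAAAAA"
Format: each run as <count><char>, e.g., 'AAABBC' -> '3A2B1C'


Scanning runs left to right:
  i=0: run of 'B' x 9 -> '9B'
  i=9: run of 'H' x 5 -> '5H'
  i=14: run of 'A' x 1 -> '1A'
  i=15: run of 'G' x 2 -> '2G'
  i=17: run of 'A' x 6 -> '6A'

RLE = 9B5H1A2G6A


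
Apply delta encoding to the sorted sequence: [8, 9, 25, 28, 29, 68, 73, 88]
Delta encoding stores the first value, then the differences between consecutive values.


First value: 8
Deltas:
  9 - 8 = 1
  25 - 9 = 16
  28 - 25 = 3
  29 - 28 = 1
  68 - 29 = 39
  73 - 68 = 5
  88 - 73 = 15


Delta encoded: [8, 1, 16, 3, 1, 39, 5, 15]


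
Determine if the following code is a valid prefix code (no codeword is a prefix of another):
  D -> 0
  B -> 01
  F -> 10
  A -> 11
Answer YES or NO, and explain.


Checking each pair (does one codeword prefix another?):
  D='0' vs B='01': prefix -- VIOLATION

NO -- this is NOT a valid prefix code. D (0) is a prefix of B (01).


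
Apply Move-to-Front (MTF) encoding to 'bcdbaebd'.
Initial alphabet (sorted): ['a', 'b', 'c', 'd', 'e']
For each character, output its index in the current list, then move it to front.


MTF encoding:
'b': index 1 in ['a', 'b', 'c', 'd', 'e'] -> ['b', 'a', 'c', 'd', 'e']
'c': index 2 in ['b', 'a', 'c', 'd', 'e'] -> ['c', 'b', 'a', 'd', 'e']
'd': index 3 in ['c', 'b', 'a', 'd', 'e'] -> ['d', 'c', 'b', 'a', 'e']
'b': index 2 in ['d', 'c', 'b', 'a', 'e'] -> ['b', 'd', 'c', 'a', 'e']
'a': index 3 in ['b', 'd', 'c', 'a', 'e'] -> ['a', 'b', 'd', 'c', 'e']
'e': index 4 in ['a', 'b', 'd', 'c', 'e'] -> ['e', 'a', 'b', 'd', 'c']
'b': index 2 in ['e', 'a', 'b', 'd', 'c'] -> ['b', 'e', 'a', 'd', 'c']
'd': index 3 in ['b', 'e', 'a', 'd', 'c'] -> ['d', 'b', 'e', 'a', 'c']


Output: [1, 2, 3, 2, 3, 4, 2, 3]


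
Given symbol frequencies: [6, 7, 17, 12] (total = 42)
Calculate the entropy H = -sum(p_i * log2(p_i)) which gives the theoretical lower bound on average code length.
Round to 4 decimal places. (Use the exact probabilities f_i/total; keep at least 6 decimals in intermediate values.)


Per-symbol terms -p_i * log2(p_i) with p_i = f_i/42:
  p = 6/42 = 0.142857: log2(p) = -2.807355, -p*log2(p) = 0.401051
  p = 7/42 = 0.166667: log2(p) = -2.584963, -p*log2(p) = 0.430827
  p = 17/42 = 0.404762: log2(p) = -1.304855, -p*log2(p) = 0.528155
  p = 12/42 = 0.285714: log2(p) = -1.807355, -p*log2(p) = 0.516387
H = 0.401051 + 0.430827 + 0.528155 + 0.516387 = 1.876420

H = 1.8764 bits/symbol


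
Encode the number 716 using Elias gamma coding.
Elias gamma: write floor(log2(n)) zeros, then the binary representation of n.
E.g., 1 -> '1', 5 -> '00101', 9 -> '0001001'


num_bits = floor(log2(716)) + 1 = 10
leading_zeros = num_bits - 1 = 9
binary(716) = 1011001100

Elias gamma(716) = '000000000' + '1011001100' = 0000000001011001100 (19 bits)


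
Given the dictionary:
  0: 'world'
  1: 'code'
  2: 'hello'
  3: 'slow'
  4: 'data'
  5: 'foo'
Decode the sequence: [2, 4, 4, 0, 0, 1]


Look up each index in the dictionary:
  2 -> 'hello'
  4 -> 'data'
  4 -> 'data'
  0 -> 'world'
  0 -> 'world'
  1 -> 'code'

Decoded: "hello data data world world code"


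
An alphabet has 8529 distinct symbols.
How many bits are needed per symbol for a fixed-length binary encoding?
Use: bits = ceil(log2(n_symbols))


log2(8529) = 13.0582
Bracket: 2^13 = 8192 < 8529 <= 2^14 = 16384
So ceil(log2(8529)) = 14

bits = ceil(log2(8529)) = ceil(13.0582) = 14 bits


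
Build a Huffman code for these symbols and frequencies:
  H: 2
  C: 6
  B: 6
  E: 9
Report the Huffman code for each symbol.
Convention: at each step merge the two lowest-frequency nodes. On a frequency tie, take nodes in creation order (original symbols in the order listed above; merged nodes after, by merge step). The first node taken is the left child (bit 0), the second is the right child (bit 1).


Huffman tree construction:
Step 1: Merge H(2) + C(6) = 8
Step 2: Merge B(6) + (H+C)(8) = 14
Step 3: Merge E(9) + (B+(H+C))(14) = 23
Read each symbol's code off the tree from the root (left child = 0, right child = 1).

Codes:
  H: 110 (length 3)
  C: 111 (length 3)
  B: 10 (length 2)
  E: 0 (length 1)
Average code length: 45/23 = 1.9565 bits/symbol


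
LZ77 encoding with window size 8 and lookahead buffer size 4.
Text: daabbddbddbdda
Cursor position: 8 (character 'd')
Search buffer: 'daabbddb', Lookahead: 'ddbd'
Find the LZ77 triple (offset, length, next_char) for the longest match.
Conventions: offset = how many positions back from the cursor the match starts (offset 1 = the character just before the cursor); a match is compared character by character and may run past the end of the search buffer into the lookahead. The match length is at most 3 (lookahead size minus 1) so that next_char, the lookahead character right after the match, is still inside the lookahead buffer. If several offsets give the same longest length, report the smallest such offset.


Try each offset into the search buffer:
  offset=1 (pos 7, char 'b'): match length 0
  offset=2 (pos 6, char 'd'): match length 1
  offset=3 (pos 5, char 'd'): match length 3
  offset=4 (pos 4, char 'b'): match length 0
  offset=5 (pos 3, char 'b'): match length 0
  offset=6 (pos 2, char 'a'): match length 0
  offset=7 (pos 1, char 'a'): match length 0
  offset=8 (pos 0, char 'd'): match length 1
Longest match has length 3 at offset 3.
next_char = character at position 8 + 3 = 11 -> 'd'

Best match: offset=3, length=3 (matching 'ddb' starting at position 5)
LZ77 triple: (3, 3, 'd')


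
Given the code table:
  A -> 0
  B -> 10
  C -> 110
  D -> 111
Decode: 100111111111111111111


Decoding:
10 -> B
0 -> A
111 -> D
111 -> D
111 -> D
111 -> D
111 -> D
111 -> D


Result: BADDDDDD


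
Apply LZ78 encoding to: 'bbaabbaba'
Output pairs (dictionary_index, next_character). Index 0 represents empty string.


LZ78 encoding steps:
Dictionary: {0: ''}
Step 1: w='' (idx 0), next='b' -> output (0, 'b'), add 'b' as idx 1
Step 2: w='b' (idx 1), next='a' -> output (1, 'a'), add 'ba' as idx 2
Step 3: w='' (idx 0), next='a' -> output (0, 'a'), add 'a' as idx 3
Step 4: w='b' (idx 1), next='b' -> output (1, 'b'), add 'bb' as idx 4
Step 5: w='a' (idx 3), next='b' -> output (3, 'b'), add 'ab' as idx 5
Step 6: w='a' (idx 3), end of input -> output (3, '')


Encoded: [(0, 'b'), (1, 'a'), (0, 'a'), (1, 'b'), (3, 'b'), (3, '')]


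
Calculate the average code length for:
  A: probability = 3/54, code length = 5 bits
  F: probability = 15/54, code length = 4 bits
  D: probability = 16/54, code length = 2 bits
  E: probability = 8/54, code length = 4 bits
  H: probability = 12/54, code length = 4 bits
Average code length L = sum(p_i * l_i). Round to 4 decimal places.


Weighted contributions p_i * l_i:
  A: (3/54) * 5 = 15/54
  F: (15/54) * 4 = 60/54
  D: (16/54) * 2 = 32/54
  E: (8/54) * 4 = 32/54
  H: (12/54) * 4 = 48/54
Sum = (15 + 60 + 32 + 32 + 48)/54 = 187/54

L = 187/54 = 3.4630 bits/symbol


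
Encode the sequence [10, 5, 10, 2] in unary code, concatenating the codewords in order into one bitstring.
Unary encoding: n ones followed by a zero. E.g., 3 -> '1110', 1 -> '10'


Encode each number as n ones followed by a terminating 0:
  10 -> 11111111110 (11 bits)
  5 -> 111110 (6 bits)
  10 -> 11111111110 (11 bits)
  2 -> 110 (3 bits)
Total length = 11 + 6 + 11 + 3 = 31 bits.

Unary([10, 5, 10, 2]) = 1111111111011111011111111110110 (31 bits)


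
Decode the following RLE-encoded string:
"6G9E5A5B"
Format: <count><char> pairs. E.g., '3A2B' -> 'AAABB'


Expanding each <count><char> pair:
  6G -> 'GGGGGG'
  9E -> 'EEEEEEEEE'
  5A -> 'AAAAA'
  5B -> 'BBBBB'

Decoded = GGGGGGEEEEEEEEEAAAAABBBBB


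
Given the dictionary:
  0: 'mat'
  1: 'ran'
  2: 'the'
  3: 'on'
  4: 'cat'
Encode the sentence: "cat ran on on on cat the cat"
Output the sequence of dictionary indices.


Look up each word in the dictionary:
  'cat' -> 4
  'ran' -> 1
  'on' -> 3
  'on' -> 3
  'on' -> 3
  'cat' -> 4
  'the' -> 2
  'cat' -> 4

Encoded: [4, 1, 3, 3, 3, 4, 2, 4]


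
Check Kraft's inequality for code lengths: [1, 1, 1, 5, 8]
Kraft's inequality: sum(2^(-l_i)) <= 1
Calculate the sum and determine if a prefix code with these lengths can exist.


Sum = 2^(-1) + 2^(-1) + 2^(-1) + 2^(-5) + 2^(-8)
    = 0.5 + 0.5 + 0.5 + 0.03125 + 0.00390625
    = 393/256 = 1.53515625
Since 1.53515625 > 1, Kraft's inequality is NOT satisfied.
A prefix code with these lengths CANNOT exist.

Kraft sum = 1.53515625. Not satisfied.


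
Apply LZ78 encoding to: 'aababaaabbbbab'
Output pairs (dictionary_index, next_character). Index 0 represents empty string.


LZ78 encoding steps:
Dictionary: {0: ''}
Step 1: w='' (idx 0), next='a' -> output (0, 'a'), add 'a' as idx 1
Step 2: w='a' (idx 1), next='b' -> output (1, 'b'), add 'ab' as idx 2
Step 3: w='ab' (idx 2), next='a' -> output (2, 'a'), add 'aba' as idx 3
Step 4: w='a' (idx 1), next='a' -> output (1, 'a'), add 'aa' as idx 4
Step 5: w='' (idx 0), next='b' -> output (0, 'b'), add 'b' as idx 5
Step 6: w='b' (idx 5), next='b' -> output (5, 'b'), add 'bb' as idx 6
Step 7: w='b' (idx 5), next='a' -> output (5, 'a'), add 'ba' as idx 7
Step 8: w='b' (idx 5), end of input -> output (5, '')


Encoded: [(0, 'a'), (1, 'b'), (2, 'a'), (1, 'a'), (0, 'b'), (5, 'b'), (5, 'a'), (5, '')]


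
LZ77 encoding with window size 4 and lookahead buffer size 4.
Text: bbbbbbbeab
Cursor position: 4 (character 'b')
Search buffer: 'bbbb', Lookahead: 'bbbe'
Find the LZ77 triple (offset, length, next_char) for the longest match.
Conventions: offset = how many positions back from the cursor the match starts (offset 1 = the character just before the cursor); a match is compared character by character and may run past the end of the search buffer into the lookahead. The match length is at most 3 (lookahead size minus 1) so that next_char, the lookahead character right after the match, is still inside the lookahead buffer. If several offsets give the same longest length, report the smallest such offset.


Try each offset into the search buffer:
  offset=1 (pos 3, char 'b'): match length 3
  offset=2 (pos 2, char 'b'): match length 3
  offset=3 (pos 1, char 'b'): match length 3
  offset=4 (pos 0, char 'b'): match length 3
Longest match has length 3, found at offsets 1, 2, 3, 4; take the smallest, offset 1.
next_char = character at position 4 + 3 = 7 -> 'e'

Best match: offset=1, length=3 (matching 'bbb' starting at position 3)
LZ77 triple: (1, 3, 'e')


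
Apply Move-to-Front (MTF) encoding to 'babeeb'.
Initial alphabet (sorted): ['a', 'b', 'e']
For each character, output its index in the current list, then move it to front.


MTF encoding:
'b': index 1 in ['a', 'b', 'e'] -> ['b', 'a', 'e']
'a': index 1 in ['b', 'a', 'e'] -> ['a', 'b', 'e']
'b': index 1 in ['a', 'b', 'e'] -> ['b', 'a', 'e']
'e': index 2 in ['b', 'a', 'e'] -> ['e', 'b', 'a']
'e': index 0 in ['e', 'b', 'a'] -> ['e', 'b', 'a']
'b': index 1 in ['e', 'b', 'a'] -> ['b', 'e', 'a']


Output: [1, 1, 1, 2, 0, 1]


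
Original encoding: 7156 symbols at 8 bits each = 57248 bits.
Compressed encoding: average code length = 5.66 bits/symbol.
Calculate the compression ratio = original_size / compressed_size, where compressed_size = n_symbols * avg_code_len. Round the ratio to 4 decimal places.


original_size = n_symbols * orig_bits = 7156 * 8 = 57248 bits
compressed_size = n_symbols * avg_code_len = 7156 * 5.66 = 40502.96 bits
ratio = original_size / compressed_size = 57248 / 40502.96 = 1.4134

Compression ratio = 1.4134


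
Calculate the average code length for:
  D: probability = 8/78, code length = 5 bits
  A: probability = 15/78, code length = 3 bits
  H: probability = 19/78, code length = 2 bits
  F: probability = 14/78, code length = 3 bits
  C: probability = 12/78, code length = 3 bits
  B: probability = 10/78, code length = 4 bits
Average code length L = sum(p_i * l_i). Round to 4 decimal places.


Weighted contributions p_i * l_i:
  D: (8/78) * 5 = 40/78
  A: (15/78) * 3 = 45/78
  H: (19/78) * 2 = 38/78
  F: (14/78) * 3 = 42/78
  C: (12/78) * 3 = 36/78
  B: (10/78) * 4 = 40/78
Sum = (40 + 45 + 38 + 42 + 36 + 40)/78 = 241/78

L = 241/78 = 3.0897 bits/symbol


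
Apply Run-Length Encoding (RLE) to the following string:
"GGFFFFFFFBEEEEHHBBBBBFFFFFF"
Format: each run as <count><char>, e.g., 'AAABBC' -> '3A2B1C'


Scanning runs left to right:
  i=0: run of 'G' x 2 -> '2G'
  i=2: run of 'F' x 7 -> '7F'
  i=9: run of 'B' x 1 -> '1B'
  i=10: run of 'E' x 4 -> '4E'
  i=14: run of 'H' x 2 -> '2H'
  i=16: run of 'B' x 5 -> '5B'
  i=21: run of 'F' x 6 -> '6F'

RLE = 2G7F1B4E2H5B6F


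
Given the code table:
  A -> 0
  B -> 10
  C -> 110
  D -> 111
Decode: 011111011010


Decoding:
0 -> A
111 -> D
110 -> C
110 -> C
10 -> B


Result: ADCCB


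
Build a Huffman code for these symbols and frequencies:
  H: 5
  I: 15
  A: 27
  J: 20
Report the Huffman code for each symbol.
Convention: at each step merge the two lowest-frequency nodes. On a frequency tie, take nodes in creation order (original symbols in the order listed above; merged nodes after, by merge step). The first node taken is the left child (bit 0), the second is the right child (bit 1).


Huffman tree construction:
Step 1: Merge H(5) + I(15) = 20
Step 2: Merge J(20) + (H+I)(20) = 40
Step 3: Merge A(27) + (J+(H+I))(40) = 67
Read each symbol's code off the tree from the root (left child = 0, right child = 1).

Codes:
  H: 110 (length 3)
  I: 111 (length 3)
  A: 0 (length 1)
  J: 10 (length 2)
Average code length: 127/67 = 1.8955 bits/symbol


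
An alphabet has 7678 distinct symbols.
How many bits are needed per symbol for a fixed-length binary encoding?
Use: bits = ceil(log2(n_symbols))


log2(7678) = 12.9065
Bracket: 2^12 = 4096 < 7678 <= 2^13 = 8192
So ceil(log2(7678)) = 13

bits = ceil(log2(7678)) = ceil(12.9065) = 13 bits


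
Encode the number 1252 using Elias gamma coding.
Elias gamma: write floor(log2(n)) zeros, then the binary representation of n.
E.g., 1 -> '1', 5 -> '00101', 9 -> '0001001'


num_bits = floor(log2(1252)) + 1 = 11
leading_zeros = num_bits - 1 = 10
binary(1252) = 10011100100

Elias gamma(1252) = '0000000000' + '10011100100' = 000000000010011100100 (21 bits)


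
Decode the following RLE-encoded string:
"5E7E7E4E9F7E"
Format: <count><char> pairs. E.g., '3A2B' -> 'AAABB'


Expanding each <count><char> pair:
  5E -> 'EEEEE'
  7E -> 'EEEEEEE'
  7E -> 'EEEEEEE'
  4E -> 'EEEE'
  9F -> 'FFFFFFFFF'
  7E -> 'EEEEEEE'

Decoded = EEEEEEEEEEEEEEEEEEEEEEEFFFFFFFFFEEEEEEE


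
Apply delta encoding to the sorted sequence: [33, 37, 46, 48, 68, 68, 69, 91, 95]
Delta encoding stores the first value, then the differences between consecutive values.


First value: 33
Deltas:
  37 - 33 = 4
  46 - 37 = 9
  48 - 46 = 2
  68 - 48 = 20
  68 - 68 = 0
  69 - 68 = 1
  91 - 69 = 22
  95 - 91 = 4


Delta encoded: [33, 4, 9, 2, 20, 0, 1, 22, 4]


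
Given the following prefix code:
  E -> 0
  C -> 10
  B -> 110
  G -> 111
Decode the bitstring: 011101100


Decoding step by step:
Bits 0 -> E
Bits 111 -> G
Bits 0 -> E
Bits 110 -> B
Bits 0 -> E


Decoded message: EGEBE


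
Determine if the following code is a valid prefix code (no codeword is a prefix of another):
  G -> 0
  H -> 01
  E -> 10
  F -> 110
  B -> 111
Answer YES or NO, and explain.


Checking each pair (does one codeword prefix another?):
  G='0' vs H='01': prefix -- VIOLATION

NO -- this is NOT a valid prefix code. G (0) is a prefix of H (01).


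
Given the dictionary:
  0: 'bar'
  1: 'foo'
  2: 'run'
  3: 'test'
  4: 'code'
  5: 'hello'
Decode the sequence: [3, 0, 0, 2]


Look up each index in the dictionary:
  3 -> 'test'
  0 -> 'bar'
  0 -> 'bar'
  2 -> 'run'

Decoded: "test bar bar run"


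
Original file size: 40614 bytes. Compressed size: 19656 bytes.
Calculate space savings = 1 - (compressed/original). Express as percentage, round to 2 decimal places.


ratio = compressed/original = 19656/40614 = 0.483971
savings = 1 - ratio = 1 - 0.483971 = 0.516029
as a percentage: 0.516029 * 100 = 51.6%

Space savings = 1 - 19656/40614 = 51.6%


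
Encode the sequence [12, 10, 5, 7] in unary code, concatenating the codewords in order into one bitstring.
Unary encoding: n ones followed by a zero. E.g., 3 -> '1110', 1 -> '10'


Encode each number as n ones followed by a terminating 0:
  12 -> 1111111111110 (13 bits)
  10 -> 11111111110 (11 bits)
  5 -> 111110 (6 bits)
  7 -> 11111110 (8 bits)
Total length = 13 + 11 + 6 + 8 = 38 bits.

Unary([12, 10, 5, 7]) = 11111111111101111111111011111011111110 (38 bits)


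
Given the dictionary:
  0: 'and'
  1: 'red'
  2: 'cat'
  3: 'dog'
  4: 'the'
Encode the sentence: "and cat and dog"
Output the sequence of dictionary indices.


Look up each word in the dictionary:
  'and' -> 0
  'cat' -> 2
  'and' -> 0
  'dog' -> 3

Encoded: [0, 2, 0, 3]


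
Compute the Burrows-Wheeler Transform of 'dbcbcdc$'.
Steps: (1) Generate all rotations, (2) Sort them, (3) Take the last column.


Rotations (sorted):
  0: $dbcbcdc -> last char: c
  1: bcbcdc$d -> last char: d
  2: bcdc$dbc -> last char: c
  3: c$dbcbcd -> last char: d
  4: cbcdc$db -> last char: b
  5: cdc$dbcb -> last char: b
  6: dbcbcdc$ -> last char: $
  7: dc$dbcbc -> last char: c


BWT = cdcdbb$c


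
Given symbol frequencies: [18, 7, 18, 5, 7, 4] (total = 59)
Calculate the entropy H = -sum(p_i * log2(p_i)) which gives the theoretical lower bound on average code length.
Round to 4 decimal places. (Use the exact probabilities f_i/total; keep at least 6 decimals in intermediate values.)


Per-symbol terms -p_i * log2(p_i) with p_i = f_i/59:
  p = 18/59 = 0.305085: log2(p) = -1.712718, -p*log2(p) = 0.522524
  p = 7/59 = 0.118644: log2(p) = -3.075288, -p*log2(p) = 0.364865
  p = 18/59 = 0.305085: log2(p) = -1.712718, -p*log2(p) = 0.522524
  p = 5/59 = 0.084746: log2(p) = -3.560715, -p*log2(p) = 0.301756
  p = 7/59 = 0.118644: log2(p) = -3.075288, -p*log2(p) = 0.364865
  p = 4/59 = 0.067797: log2(p) = -3.882643, -p*log2(p) = 0.263230
H = 0.522524 + 0.364865 + 0.522524 + 0.301756 + 0.364865 + 0.263230 = 2.339764

H = 2.3398 bits/symbol


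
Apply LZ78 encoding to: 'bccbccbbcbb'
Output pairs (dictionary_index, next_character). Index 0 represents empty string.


LZ78 encoding steps:
Dictionary: {0: ''}
Step 1: w='' (idx 0), next='b' -> output (0, 'b'), add 'b' as idx 1
Step 2: w='' (idx 0), next='c' -> output (0, 'c'), add 'c' as idx 2
Step 3: w='c' (idx 2), next='b' -> output (2, 'b'), add 'cb' as idx 3
Step 4: w='c' (idx 2), next='c' -> output (2, 'c'), add 'cc' as idx 4
Step 5: w='b' (idx 1), next='b' -> output (1, 'b'), add 'bb' as idx 5
Step 6: w='cb' (idx 3), next='b' -> output (3, 'b'), add 'cbb' as idx 6


Encoded: [(0, 'b'), (0, 'c'), (2, 'b'), (2, 'c'), (1, 'b'), (3, 'b')]


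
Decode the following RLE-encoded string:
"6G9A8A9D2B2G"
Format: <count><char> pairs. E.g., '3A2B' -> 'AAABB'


Expanding each <count><char> pair:
  6G -> 'GGGGGG'
  9A -> 'AAAAAAAAA'
  8A -> 'AAAAAAAA'
  9D -> 'DDDDDDDDD'
  2B -> 'BB'
  2G -> 'GG'

Decoded = GGGGGGAAAAAAAAAAAAAAAAADDDDDDDDDBBGG


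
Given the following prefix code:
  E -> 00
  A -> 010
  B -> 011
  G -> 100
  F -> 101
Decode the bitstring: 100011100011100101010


Decoding step by step:
Bits 100 -> G
Bits 011 -> B
Bits 100 -> G
Bits 011 -> B
Bits 100 -> G
Bits 101 -> F
Bits 010 -> A


Decoded message: GBGBGFA


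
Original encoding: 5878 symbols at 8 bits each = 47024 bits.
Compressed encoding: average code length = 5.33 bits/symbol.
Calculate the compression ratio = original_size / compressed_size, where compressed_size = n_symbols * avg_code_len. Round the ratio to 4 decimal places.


original_size = n_symbols * orig_bits = 5878 * 8 = 47024 bits
compressed_size = n_symbols * avg_code_len = 5878 * 5.33 = 31329.74 bits
ratio = original_size / compressed_size = 47024 / 31329.74 = 1.5009

Compression ratio = 1.5009


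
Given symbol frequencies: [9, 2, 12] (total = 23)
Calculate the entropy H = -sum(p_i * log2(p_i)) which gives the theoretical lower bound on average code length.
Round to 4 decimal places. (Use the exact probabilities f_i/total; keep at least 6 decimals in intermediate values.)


Per-symbol terms -p_i * log2(p_i) with p_i = f_i/23:
  p = 9/23 = 0.391304: log2(p) = -1.353637, -p*log2(p) = 0.529684
  p = 2/23 = 0.086957: log2(p) = -3.523562, -p*log2(p) = 0.306397
  p = 12/23 = 0.521739: log2(p) = -0.938599, -p*log2(p) = 0.489704
H = 0.529684 + 0.306397 + 0.489704 = 1.325785

H = 1.3258 bits/symbol


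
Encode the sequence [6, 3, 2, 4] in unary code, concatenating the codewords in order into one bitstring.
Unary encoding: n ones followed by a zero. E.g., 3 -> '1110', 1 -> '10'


Encode each number as n ones followed by a terminating 0:
  6 -> 1111110 (7 bits)
  3 -> 1110 (4 bits)
  2 -> 110 (3 bits)
  4 -> 11110 (5 bits)
Total length = 7 + 4 + 3 + 5 = 19 bits.

Unary([6, 3, 2, 4]) = 1111110111011011110 (19 bits)


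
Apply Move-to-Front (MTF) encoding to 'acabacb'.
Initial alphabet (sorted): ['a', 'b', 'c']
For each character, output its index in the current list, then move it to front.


MTF encoding:
'a': index 0 in ['a', 'b', 'c'] -> ['a', 'b', 'c']
'c': index 2 in ['a', 'b', 'c'] -> ['c', 'a', 'b']
'a': index 1 in ['c', 'a', 'b'] -> ['a', 'c', 'b']
'b': index 2 in ['a', 'c', 'b'] -> ['b', 'a', 'c']
'a': index 1 in ['b', 'a', 'c'] -> ['a', 'b', 'c']
'c': index 2 in ['a', 'b', 'c'] -> ['c', 'a', 'b']
'b': index 2 in ['c', 'a', 'b'] -> ['b', 'c', 'a']


Output: [0, 2, 1, 2, 1, 2, 2]


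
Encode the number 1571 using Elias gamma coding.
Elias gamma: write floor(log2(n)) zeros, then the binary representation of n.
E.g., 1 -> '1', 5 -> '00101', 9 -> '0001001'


num_bits = floor(log2(1571)) + 1 = 11
leading_zeros = num_bits - 1 = 10
binary(1571) = 11000100011

Elias gamma(1571) = '0000000000' + '11000100011' = 000000000011000100011 (21 bits)


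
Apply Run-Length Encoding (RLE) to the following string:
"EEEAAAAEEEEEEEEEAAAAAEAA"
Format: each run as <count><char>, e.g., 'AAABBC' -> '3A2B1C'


Scanning runs left to right:
  i=0: run of 'E' x 3 -> '3E'
  i=3: run of 'A' x 4 -> '4A'
  i=7: run of 'E' x 9 -> '9E'
  i=16: run of 'A' x 5 -> '5A'
  i=21: run of 'E' x 1 -> '1E'
  i=22: run of 'A' x 2 -> '2A'

RLE = 3E4A9E5A1E2A


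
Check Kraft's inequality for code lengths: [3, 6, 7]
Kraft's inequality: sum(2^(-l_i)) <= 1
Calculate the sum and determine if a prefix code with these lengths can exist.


Sum = 2^(-3) + 2^(-6) + 2^(-7)
    = 0.125 + 0.015625 + 0.0078125
    = 19/128 = 0.1484375
Since 0.1484375 <= 1, Kraft's inequality IS satisfied.
A prefix code with these lengths CAN exist.

Kraft sum = 0.1484375. Satisfied.


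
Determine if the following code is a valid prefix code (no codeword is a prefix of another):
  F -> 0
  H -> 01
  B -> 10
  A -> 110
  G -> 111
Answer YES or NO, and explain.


Checking each pair (does one codeword prefix another?):
  F='0' vs H='01': prefix -- VIOLATION

NO -- this is NOT a valid prefix code. F (0) is a prefix of H (01).


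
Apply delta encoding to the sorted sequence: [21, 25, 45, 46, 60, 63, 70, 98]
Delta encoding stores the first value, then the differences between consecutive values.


First value: 21
Deltas:
  25 - 21 = 4
  45 - 25 = 20
  46 - 45 = 1
  60 - 46 = 14
  63 - 60 = 3
  70 - 63 = 7
  98 - 70 = 28


Delta encoded: [21, 4, 20, 1, 14, 3, 7, 28]


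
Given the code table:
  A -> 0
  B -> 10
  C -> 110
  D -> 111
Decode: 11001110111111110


Decoding:
110 -> C
0 -> A
111 -> D
0 -> A
111 -> D
111 -> D
110 -> C


Result: CADADDC


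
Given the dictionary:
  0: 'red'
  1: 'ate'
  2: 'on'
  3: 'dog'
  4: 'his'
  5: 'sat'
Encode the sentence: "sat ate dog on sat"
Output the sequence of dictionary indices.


Look up each word in the dictionary:
  'sat' -> 5
  'ate' -> 1
  'dog' -> 3
  'on' -> 2
  'sat' -> 5

Encoded: [5, 1, 3, 2, 5]


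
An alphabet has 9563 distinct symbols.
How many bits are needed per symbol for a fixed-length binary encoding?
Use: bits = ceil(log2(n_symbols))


log2(9563) = 13.2232
Bracket: 2^13 = 8192 < 9563 <= 2^14 = 16384
So ceil(log2(9563)) = 14

bits = ceil(log2(9563)) = ceil(13.2232) = 14 bits


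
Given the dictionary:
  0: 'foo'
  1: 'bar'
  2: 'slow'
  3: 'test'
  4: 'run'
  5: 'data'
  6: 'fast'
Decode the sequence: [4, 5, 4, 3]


Look up each index in the dictionary:
  4 -> 'run'
  5 -> 'data'
  4 -> 'run'
  3 -> 'test'

Decoded: "run data run test"


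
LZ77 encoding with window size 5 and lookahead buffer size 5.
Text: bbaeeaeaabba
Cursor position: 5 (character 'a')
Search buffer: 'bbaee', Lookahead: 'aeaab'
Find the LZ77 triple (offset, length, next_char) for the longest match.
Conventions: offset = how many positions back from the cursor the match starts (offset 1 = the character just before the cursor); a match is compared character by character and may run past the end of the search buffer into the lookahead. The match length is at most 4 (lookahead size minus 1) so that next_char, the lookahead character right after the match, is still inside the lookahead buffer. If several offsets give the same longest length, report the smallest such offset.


Try each offset into the search buffer:
  offset=1 (pos 4, char 'e'): match length 0
  offset=2 (pos 3, char 'e'): match length 0
  offset=3 (pos 2, char 'a'): match length 2
  offset=4 (pos 1, char 'b'): match length 0
  offset=5 (pos 0, char 'b'): match length 0
Longest match has length 2 at offset 3.
next_char = character at position 5 + 2 = 7 -> 'a'

Best match: offset=3, length=2 (matching 'ae' starting at position 2)
LZ77 triple: (3, 2, 'a')


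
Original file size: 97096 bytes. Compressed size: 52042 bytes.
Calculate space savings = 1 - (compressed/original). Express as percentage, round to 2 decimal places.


ratio = compressed/original = 52042/97096 = 0.535985
savings = 1 - ratio = 1 - 0.535985 = 0.464015
as a percentage: 0.464015 * 100 = 46.4%

Space savings = 1 - 52042/97096 = 46.4%


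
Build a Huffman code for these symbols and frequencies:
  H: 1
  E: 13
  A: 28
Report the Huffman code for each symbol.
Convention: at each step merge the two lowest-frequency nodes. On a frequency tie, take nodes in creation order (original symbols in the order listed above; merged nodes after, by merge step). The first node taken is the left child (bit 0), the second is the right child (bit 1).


Huffman tree construction:
Step 1: Merge H(1) + E(13) = 14
Step 2: Merge (H+E)(14) + A(28) = 42
Read each symbol's code off the tree from the root (left child = 0, right child = 1).

Codes:
  H: 00 (length 2)
  E: 01 (length 2)
  A: 1 (length 1)
Average code length: 56/42 = 1.3333 bits/symbol


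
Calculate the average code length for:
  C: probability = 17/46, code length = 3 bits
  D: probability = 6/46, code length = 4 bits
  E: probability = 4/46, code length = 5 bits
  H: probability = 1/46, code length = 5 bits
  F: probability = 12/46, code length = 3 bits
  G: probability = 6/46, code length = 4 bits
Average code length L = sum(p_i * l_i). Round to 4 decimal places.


Weighted contributions p_i * l_i:
  C: (17/46) * 3 = 51/46
  D: (6/46) * 4 = 24/46
  E: (4/46) * 5 = 20/46
  H: (1/46) * 5 = 5/46
  F: (12/46) * 3 = 36/46
  G: (6/46) * 4 = 24/46
Sum = (51 + 24 + 20 + 5 + 36 + 24)/46 = 160/46

L = 160/46 = 3.4783 bits/symbol


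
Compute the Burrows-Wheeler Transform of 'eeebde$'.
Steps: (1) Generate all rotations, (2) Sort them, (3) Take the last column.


Rotations (sorted):
  0: $eeebde -> last char: e
  1: bde$eee -> last char: e
  2: de$eeeb -> last char: b
  3: e$eeebd -> last char: d
  4: ebde$ee -> last char: e
  5: eebde$e -> last char: e
  6: eeebde$ -> last char: $


BWT = eebdee$


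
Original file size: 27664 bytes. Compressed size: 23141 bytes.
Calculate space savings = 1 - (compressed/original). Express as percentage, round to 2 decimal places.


ratio = compressed/original = 23141/27664 = 0.836502
savings = 1 - ratio = 1 - 0.836502 = 0.163498
as a percentage: 0.163498 * 100 = 16.35%

Space savings = 1 - 23141/27664 = 16.35%


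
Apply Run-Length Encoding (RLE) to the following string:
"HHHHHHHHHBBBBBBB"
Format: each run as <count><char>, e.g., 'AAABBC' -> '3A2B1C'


Scanning runs left to right:
  i=0: run of 'H' x 9 -> '9H'
  i=9: run of 'B' x 7 -> '7B'

RLE = 9H7B


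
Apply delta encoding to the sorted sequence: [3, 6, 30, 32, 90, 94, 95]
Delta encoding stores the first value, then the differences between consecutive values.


First value: 3
Deltas:
  6 - 3 = 3
  30 - 6 = 24
  32 - 30 = 2
  90 - 32 = 58
  94 - 90 = 4
  95 - 94 = 1


Delta encoded: [3, 3, 24, 2, 58, 4, 1]


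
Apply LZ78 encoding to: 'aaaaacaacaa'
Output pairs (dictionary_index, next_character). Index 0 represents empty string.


LZ78 encoding steps:
Dictionary: {0: ''}
Step 1: w='' (idx 0), next='a' -> output (0, 'a'), add 'a' as idx 1
Step 2: w='a' (idx 1), next='a' -> output (1, 'a'), add 'aa' as idx 2
Step 3: w='aa' (idx 2), next='c' -> output (2, 'c'), add 'aac' as idx 3
Step 4: w='aac' (idx 3), next='a' -> output (3, 'a'), add 'aaca' as idx 4
Step 5: w='a' (idx 1), end of input -> output (1, '')


Encoded: [(0, 'a'), (1, 'a'), (2, 'c'), (3, 'a'), (1, '')]


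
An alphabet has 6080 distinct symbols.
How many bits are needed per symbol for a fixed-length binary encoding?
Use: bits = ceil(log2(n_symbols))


log2(6080) = 12.5699
Bracket: 2^12 = 4096 < 6080 <= 2^13 = 8192
So ceil(log2(6080)) = 13

bits = ceil(log2(6080)) = ceil(12.5699) = 13 bits


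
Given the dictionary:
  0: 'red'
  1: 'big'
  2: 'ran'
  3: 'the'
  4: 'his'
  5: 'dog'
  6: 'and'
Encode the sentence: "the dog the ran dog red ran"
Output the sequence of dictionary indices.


Look up each word in the dictionary:
  'the' -> 3
  'dog' -> 5
  'the' -> 3
  'ran' -> 2
  'dog' -> 5
  'red' -> 0
  'ran' -> 2

Encoded: [3, 5, 3, 2, 5, 0, 2]


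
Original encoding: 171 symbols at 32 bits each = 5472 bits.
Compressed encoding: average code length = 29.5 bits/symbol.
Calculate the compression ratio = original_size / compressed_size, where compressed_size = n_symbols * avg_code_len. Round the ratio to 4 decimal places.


original_size = n_symbols * orig_bits = 171 * 32 = 5472 bits
compressed_size = n_symbols * avg_code_len = 171 * 29.5 = 5044.5 bits
ratio = original_size / compressed_size = 5472 / 5044.5 = 1.0847

Compression ratio = 1.0847


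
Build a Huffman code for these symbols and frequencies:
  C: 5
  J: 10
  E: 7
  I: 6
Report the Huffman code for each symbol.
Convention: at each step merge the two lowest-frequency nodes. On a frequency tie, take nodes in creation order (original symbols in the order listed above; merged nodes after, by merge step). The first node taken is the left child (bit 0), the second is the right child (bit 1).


Huffman tree construction:
Step 1: Merge C(5) + I(6) = 11
Step 2: Merge E(7) + J(10) = 17
Step 3: Merge (C+I)(11) + (E+J)(17) = 28
Read each symbol's code off the tree from the root (left child = 0, right child = 1).

Codes:
  C: 00 (length 2)
  J: 11 (length 2)
  E: 10 (length 2)
  I: 01 (length 2)
Average code length: 56/28 = 2.0000 bits/symbol


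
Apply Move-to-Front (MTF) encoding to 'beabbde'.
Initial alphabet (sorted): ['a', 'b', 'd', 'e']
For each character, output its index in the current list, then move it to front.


MTF encoding:
'b': index 1 in ['a', 'b', 'd', 'e'] -> ['b', 'a', 'd', 'e']
'e': index 3 in ['b', 'a', 'd', 'e'] -> ['e', 'b', 'a', 'd']
'a': index 2 in ['e', 'b', 'a', 'd'] -> ['a', 'e', 'b', 'd']
'b': index 2 in ['a', 'e', 'b', 'd'] -> ['b', 'a', 'e', 'd']
'b': index 0 in ['b', 'a', 'e', 'd'] -> ['b', 'a', 'e', 'd']
'd': index 3 in ['b', 'a', 'e', 'd'] -> ['d', 'b', 'a', 'e']
'e': index 3 in ['d', 'b', 'a', 'e'] -> ['e', 'd', 'b', 'a']


Output: [1, 3, 2, 2, 0, 3, 3]


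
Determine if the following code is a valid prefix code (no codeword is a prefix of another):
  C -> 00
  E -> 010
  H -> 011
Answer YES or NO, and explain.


Checking each pair (does one codeword prefix another?):
  C='00' vs E='010': no prefix
  C='00' vs H='011': no prefix
  E='010' vs C='00': no prefix
  E='010' vs H='011': no prefix
  H='011' vs C='00': no prefix
  H='011' vs E='010': no prefix
No violation found over all pairs.

YES -- this is a valid prefix code. No codeword is a prefix of any other codeword.


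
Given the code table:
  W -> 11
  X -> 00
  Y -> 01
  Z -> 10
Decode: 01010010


Decoding:
01 -> Y
01 -> Y
00 -> X
10 -> Z


Result: YYXZ


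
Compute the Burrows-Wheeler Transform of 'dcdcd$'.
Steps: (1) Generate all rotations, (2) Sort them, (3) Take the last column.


Rotations (sorted):
  0: $dcdcd -> last char: d
  1: cd$dcd -> last char: d
  2: cdcd$d -> last char: d
  3: d$dcdc -> last char: c
  4: dcd$dc -> last char: c
  5: dcdcd$ -> last char: $


BWT = dddcc$


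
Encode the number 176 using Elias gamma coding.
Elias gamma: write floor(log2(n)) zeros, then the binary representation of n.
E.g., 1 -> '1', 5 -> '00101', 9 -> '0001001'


num_bits = floor(log2(176)) + 1 = 8
leading_zeros = num_bits - 1 = 7
binary(176) = 10110000

Elias gamma(176) = '0000000' + '10110000' = 000000010110000 (15 bits)


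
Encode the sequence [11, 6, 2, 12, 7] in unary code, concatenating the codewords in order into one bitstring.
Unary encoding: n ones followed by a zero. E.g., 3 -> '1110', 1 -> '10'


Encode each number as n ones followed by a terminating 0:
  11 -> 111111111110 (12 bits)
  6 -> 1111110 (7 bits)
  2 -> 110 (3 bits)
  12 -> 1111111111110 (13 bits)
  7 -> 11111110 (8 bits)
Total length = 12 + 7 + 3 + 13 + 8 = 43 bits.

Unary([11, 6, 2, 12, 7]) = 1111111111101111110110111111111111011111110 (43 bits)


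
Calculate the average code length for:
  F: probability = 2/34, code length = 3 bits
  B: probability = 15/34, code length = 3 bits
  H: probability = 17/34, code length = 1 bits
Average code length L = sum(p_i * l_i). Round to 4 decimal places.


Weighted contributions p_i * l_i:
  F: (2/34) * 3 = 6/34
  B: (15/34) * 3 = 45/34
  H: (17/34) * 1 = 17/34
Sum = (6 + 45 + 17)/34 = 68/34

L = 68/34 = 2.0000 bits/symbol


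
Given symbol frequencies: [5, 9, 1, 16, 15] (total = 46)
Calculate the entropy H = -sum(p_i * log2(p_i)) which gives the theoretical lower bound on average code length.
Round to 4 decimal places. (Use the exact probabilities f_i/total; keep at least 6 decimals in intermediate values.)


Per-symbol terms -p_i * log2(p_i) with p_i = f_i/46:
  p = 5/46 = 0.108696: log2(p) = -3.201634, -p*log2(p) = 0.348004
  p = 9/46 = 0.195652: log2(p) = -2.353637, -p*log2(p) = 0.460494
  p = 1/46 = 0.021739: log2(p) = -5.523562, -p*log2(p) = 0.120077
  p = 16/46 = 0.347826: log2(p) = -1.523562, -p*log2(p) = 0.529935
  p = 15/46 = 0.326087: log2(p) = -1.616671, -p*log2(p) = 0.527175
H = 0.348004 + 0.460494 + 0.120077 + 0.529935 + 0.527175 = 1.985685

H = 1.9857 bits/symbol


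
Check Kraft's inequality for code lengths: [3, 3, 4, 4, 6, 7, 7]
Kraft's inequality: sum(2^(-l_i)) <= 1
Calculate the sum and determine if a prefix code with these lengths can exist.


Sum = 2^(-3) + 2^(-3) + 2^(-4) + 2^(-4) + 2^(-6) + 2^(-7) + 2^(-7)
    = 0.125 + 0.125 + 0.0625 + 0.0625 + 0.015625 + 0.0078125 + 0.0078125
    = 52/128 = 0.40625
Since 0.40625 <= 1, Kraft's inequality IS satisfied.
A prefix code with these lengths CAN exist.

Kraft sum = 0.40625. Satisfied.


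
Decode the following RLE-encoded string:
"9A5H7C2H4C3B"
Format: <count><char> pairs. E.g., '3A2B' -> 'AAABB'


Expanding each <count><char> pair:
  9A -> 'AAAAAAAAA'
  5H -> 'HHHHH'
  7C -> 'CCCCCCC'
  2H -> 'HH'
  4C -> 'CCCC'
  3B -> 'BBB'

Decoded = AAAAAAAAAHHHHHCCCCCCCHHCCCCBBB


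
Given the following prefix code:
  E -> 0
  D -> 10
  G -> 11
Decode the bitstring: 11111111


Decoding step by step:
Bits 11 -> G
Bits 11 -> G
Bits 11 -> G
Bits 11 -> G


Decoded message: GGGG


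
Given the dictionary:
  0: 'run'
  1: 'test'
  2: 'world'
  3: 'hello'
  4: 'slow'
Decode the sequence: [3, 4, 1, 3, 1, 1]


Look up each index in the dictionary:
  3 -> 'hello'
  4 -> 'slow'
  1 -> 'test'
  3 -> 'hello'
  1 -> 'test'
  1 -> 'test'

Decoded: "hello slow test hello test test"


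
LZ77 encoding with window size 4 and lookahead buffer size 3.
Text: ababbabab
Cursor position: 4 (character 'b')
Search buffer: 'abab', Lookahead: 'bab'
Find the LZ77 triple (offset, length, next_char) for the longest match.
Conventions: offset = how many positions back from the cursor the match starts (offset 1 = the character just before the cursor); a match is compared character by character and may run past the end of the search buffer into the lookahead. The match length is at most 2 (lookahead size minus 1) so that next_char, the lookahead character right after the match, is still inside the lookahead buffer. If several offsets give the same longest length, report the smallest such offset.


Try each offset into the search buffer:
  offset=1 (pos 3, char 'b'): match length 1
  offset=2 (pos 2, char 'a'): match length 0
  offset=3 (pos 1, char 'b'): match length 2
  offset=4 (pos 0, char 'a'): match length 0
Longest match has length 2 at offset 3.
next_char = character at position 4 + 2 = 6 -> 'b'

Best match: offset=3, length=2 (matching 'ba' starting at position 1)
LZ77 triple: (3, 2, 'b')


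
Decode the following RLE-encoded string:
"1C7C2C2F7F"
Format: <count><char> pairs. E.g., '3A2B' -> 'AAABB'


Expanding each <count><char> pair:
  1C -> 'C'
  7C -> 'CCCCCCC'
  2C -> 'CC'
  2F -> 'FF'
  7F -> 'FFFFFFF'

Decoded = CCCCCCCCCCFFFFFFFFF


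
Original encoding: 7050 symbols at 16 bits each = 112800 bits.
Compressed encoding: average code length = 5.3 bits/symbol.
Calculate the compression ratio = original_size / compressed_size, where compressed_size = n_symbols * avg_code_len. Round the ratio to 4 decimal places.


original_size = n_symbols * orig_bits = 7050 * 16 = 112800 bits
compressed_size = n_symbols * avg_code_len = 7050 * 5.3 = 37365.0 bits
ratio = original_size / compressed_size = 112800 / 37365.0 = 3.0189

Compression ratio = 3.0189


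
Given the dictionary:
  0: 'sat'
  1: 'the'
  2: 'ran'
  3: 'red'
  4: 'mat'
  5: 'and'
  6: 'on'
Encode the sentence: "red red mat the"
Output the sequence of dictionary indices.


Look up each word in the dictionary:
  'red' -> 3
  'red' -> 3
  'mat' -> 4
  'the' -> 1

Encoded: [3, 3, 4, 1]


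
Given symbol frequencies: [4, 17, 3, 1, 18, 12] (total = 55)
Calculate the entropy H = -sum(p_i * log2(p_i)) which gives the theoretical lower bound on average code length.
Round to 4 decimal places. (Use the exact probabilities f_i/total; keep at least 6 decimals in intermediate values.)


Per-symbol terms -p_i * log2(p_i) with p_i = f_i/55:
  p = 4/55 = 0.072727: log2(p) = -3.781360, -p*log2(p) = 0.275008
  p = 17/55 = 0.309091: log2(p) = -1.693897, -p*log2(p) = 0.523568
  p = 3/55 = 0.054545: log2(p) = -4.196397, -p*log2(p) = 0.228894
  p = 1/55 = 0.018182: log2(p) = -5.781360, -p*log2(p) = 0.105116
  p = 18/55 = 0.327273: log2(p) = -1.611435, -p*log2(p) = 0.527379
  p = 12/55 = 0.218182: log2(p) = -2.196397, -p*log2(p) = 0.479214
H = 0.275008 + 0.523568 + 0.228894 + 0.105116 + 0.527379 + 0.479214 = 2.139179

H = 2.1392 bits/symbol


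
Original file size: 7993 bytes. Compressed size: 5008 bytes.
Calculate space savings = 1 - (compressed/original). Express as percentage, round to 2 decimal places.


ratio = compressed/original = 5008/7993 = 0.626548
savings = 1 - ratio = 1 - 0.626548 = 0.373452
as a percentage: 0.373452 * 100 = 37.35%

Space savings = 1 - 5008/7993 = 37.35%


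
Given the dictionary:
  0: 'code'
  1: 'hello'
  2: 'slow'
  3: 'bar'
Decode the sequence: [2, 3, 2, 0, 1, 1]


Look up each index in the dictionary:
  2 -> 'slow'
  3 -> 'bar'
  2 -> 'slow'
  0 -> 'code'
  1 -> 'hello'
  1 -> 'hello'

Decoded: "slow bar slow code hello hello"


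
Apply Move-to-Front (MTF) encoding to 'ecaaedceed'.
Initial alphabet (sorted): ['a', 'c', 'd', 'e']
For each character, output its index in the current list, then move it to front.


MTF encoding:
'e': index 3 in ['a', 'c', 'd', 'e'] -> ['e', 'a', 'c', 'd']
'c': index 2 in ['e', 'a', 'c', 'd'] -> ['c', 'e', 'a', 'd']
'a': index 2 in ['c', 'e', 'a', 'd'] -> ['a', 'c', 'e', 'd']
'a': index 0 in ['a', 'c', 'e', 'd'] -> ['a', 'c', 'e', 'd']
'e': index 2 in ['a', 'c', 'e', 'd'] -> ['e', 'a', 'c', 'd']
'd': index 3 in ['e', 'a', 'c', 'd'] -> ['d', 'e', 'a', 'c']
'c': index 3 in ['d', 'e', 'a', 'c'] -> ['c', 'd', 'e', 'a']
'e': index 2 in ['c', 'd', 'e', 'a'] -> ['e', 'c', 'd', 'a']
'e': index 0 in ['e', 'c', 'd', 'a'] -> ['e', 'c', 'd', 'a']
'd': index 2 in ['e', 'c', 'd', 'a'] -> ['d', 'e', 'c', 'a']


Output: [3, 2, 2, 0, 2, 3, 3, 2, 0, 2]
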